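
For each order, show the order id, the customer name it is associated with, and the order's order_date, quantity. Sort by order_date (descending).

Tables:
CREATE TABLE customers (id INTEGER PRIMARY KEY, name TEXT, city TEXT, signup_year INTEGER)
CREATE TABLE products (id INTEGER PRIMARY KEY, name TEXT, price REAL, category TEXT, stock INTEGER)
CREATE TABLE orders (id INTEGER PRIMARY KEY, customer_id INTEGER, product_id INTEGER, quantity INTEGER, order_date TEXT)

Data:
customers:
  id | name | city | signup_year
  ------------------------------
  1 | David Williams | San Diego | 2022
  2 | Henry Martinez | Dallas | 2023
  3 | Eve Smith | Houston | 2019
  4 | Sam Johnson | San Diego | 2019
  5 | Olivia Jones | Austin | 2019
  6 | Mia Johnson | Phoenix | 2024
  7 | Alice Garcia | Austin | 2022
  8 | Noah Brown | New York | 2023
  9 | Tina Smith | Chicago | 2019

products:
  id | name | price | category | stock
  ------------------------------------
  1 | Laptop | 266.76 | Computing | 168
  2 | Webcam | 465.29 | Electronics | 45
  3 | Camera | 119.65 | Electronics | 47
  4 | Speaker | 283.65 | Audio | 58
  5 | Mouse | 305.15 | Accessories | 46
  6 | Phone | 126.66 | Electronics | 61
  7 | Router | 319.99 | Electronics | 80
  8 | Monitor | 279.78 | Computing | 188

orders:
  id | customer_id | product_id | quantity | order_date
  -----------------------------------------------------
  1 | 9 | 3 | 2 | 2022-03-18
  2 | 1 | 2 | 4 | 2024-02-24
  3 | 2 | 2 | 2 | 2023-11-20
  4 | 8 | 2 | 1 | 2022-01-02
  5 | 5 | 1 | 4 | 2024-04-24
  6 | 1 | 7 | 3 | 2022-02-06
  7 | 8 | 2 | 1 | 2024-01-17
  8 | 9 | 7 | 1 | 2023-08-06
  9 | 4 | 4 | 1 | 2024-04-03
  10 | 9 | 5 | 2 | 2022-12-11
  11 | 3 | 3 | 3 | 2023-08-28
SELECT c.id, p.name AS customer, c.order_date, c.quantity FROM orders c JOIN customers p ON c.customer_id = p.id ORDER BY c.order_date DESC

Execution result:
id | customer | order_date | quantity
5 | Olivia Jones | 2024-04-24 | 4
9 | Sam Johnson | 2024-04-03 | 1
2 | David Williams | 2024-02-24 | 4
7 | Noah Brown | 2024-01-17 | 1
3 | Henry Martinez | 2023-11-20 | 2
11 | Eve Smith | 2023-08-28 | 3
8 | Tina Smith | 2023-08-06 | 1
10 | Tina Smith | 2022-12-11 | 2
1 | Tina Smith | 2022-03-18 | 2
6 | David Williams | 2022-02-06 | 3
4 | Noah Brown | 2022-01-02 | 1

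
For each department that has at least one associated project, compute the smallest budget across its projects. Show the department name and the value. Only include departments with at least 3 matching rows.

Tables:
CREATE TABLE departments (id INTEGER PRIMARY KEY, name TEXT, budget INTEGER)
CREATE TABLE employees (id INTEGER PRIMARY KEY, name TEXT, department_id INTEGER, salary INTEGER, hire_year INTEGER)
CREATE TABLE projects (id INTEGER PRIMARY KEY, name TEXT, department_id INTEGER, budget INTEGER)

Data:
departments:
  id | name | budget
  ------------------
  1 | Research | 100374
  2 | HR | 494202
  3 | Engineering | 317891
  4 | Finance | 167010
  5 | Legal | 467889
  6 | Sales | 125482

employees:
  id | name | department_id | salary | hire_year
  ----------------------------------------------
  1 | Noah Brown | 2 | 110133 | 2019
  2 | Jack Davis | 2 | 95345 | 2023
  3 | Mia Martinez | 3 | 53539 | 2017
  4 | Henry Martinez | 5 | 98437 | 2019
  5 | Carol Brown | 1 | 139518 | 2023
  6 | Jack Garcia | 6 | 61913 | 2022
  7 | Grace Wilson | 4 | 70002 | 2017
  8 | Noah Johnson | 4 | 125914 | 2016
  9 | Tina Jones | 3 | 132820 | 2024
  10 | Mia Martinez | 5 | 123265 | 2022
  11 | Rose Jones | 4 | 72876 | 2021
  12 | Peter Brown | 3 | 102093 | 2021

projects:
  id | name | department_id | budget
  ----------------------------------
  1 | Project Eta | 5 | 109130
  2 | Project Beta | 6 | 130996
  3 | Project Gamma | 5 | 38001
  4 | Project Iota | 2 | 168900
SELECT p.name, MIN(c.budget) AS min_budget FROM projects c JOIN departments p ON c.department_id = p.id GROUP BY p.id, p.name HAVING COUNT(*) >= 3

Execution result:
(no rows)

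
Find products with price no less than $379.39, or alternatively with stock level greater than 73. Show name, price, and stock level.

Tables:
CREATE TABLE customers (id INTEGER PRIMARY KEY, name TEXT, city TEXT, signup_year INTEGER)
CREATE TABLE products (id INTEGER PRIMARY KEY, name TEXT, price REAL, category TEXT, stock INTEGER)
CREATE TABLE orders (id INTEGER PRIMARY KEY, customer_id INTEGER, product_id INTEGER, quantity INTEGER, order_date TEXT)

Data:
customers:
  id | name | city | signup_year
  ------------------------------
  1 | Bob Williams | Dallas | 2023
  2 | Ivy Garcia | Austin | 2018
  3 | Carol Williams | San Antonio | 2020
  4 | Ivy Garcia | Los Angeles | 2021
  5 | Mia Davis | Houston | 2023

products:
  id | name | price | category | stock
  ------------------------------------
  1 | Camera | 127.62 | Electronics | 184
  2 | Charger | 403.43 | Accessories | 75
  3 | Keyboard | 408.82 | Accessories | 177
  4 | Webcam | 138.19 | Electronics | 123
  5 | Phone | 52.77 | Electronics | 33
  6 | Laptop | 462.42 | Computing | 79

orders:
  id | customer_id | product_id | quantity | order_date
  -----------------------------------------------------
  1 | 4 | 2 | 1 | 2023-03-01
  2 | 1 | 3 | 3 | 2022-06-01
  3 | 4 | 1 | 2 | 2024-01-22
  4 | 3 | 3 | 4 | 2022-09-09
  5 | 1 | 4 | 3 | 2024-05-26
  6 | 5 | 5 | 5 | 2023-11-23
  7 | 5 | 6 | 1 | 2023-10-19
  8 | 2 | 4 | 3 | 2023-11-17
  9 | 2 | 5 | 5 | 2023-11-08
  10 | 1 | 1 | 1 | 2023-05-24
SELECT name, price, stock FROM products WHERE price >= 379.39 OR stock > 73

Execution result:
name | price | stock
Camera | 127.62 | 184
Charger | 403.43 | 75
Keyboard | 408.82 | 177
Webcam | 138.19 | 123
Laptop | 462.42 | 79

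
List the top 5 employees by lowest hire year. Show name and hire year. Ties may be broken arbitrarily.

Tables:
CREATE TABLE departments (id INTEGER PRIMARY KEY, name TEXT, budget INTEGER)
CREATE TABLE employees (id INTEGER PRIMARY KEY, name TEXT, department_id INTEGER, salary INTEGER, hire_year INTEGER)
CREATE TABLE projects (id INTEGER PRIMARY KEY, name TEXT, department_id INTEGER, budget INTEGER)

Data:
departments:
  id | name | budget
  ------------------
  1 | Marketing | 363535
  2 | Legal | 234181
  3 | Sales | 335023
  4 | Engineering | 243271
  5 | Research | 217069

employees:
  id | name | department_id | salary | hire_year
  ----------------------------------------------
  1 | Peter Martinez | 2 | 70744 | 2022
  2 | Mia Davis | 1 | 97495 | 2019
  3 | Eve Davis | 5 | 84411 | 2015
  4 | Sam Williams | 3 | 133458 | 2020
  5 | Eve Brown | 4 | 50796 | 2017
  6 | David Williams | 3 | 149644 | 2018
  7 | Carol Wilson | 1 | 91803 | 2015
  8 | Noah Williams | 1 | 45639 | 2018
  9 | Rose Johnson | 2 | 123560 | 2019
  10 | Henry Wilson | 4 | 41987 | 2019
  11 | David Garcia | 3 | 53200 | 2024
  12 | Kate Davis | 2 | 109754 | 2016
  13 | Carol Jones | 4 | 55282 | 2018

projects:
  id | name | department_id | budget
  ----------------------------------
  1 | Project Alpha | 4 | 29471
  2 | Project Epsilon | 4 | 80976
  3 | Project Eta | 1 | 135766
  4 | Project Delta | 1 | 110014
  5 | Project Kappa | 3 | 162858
SELECT name, hire_year FROM employees ORDER BY hire_year ASC LIMIT 5

Execution result:
name | hire_year
Eve Davis | 2015
Carol Wilson | 2015
Kate Davis | 2016
Eve Brown | 2017
David Williams | 2018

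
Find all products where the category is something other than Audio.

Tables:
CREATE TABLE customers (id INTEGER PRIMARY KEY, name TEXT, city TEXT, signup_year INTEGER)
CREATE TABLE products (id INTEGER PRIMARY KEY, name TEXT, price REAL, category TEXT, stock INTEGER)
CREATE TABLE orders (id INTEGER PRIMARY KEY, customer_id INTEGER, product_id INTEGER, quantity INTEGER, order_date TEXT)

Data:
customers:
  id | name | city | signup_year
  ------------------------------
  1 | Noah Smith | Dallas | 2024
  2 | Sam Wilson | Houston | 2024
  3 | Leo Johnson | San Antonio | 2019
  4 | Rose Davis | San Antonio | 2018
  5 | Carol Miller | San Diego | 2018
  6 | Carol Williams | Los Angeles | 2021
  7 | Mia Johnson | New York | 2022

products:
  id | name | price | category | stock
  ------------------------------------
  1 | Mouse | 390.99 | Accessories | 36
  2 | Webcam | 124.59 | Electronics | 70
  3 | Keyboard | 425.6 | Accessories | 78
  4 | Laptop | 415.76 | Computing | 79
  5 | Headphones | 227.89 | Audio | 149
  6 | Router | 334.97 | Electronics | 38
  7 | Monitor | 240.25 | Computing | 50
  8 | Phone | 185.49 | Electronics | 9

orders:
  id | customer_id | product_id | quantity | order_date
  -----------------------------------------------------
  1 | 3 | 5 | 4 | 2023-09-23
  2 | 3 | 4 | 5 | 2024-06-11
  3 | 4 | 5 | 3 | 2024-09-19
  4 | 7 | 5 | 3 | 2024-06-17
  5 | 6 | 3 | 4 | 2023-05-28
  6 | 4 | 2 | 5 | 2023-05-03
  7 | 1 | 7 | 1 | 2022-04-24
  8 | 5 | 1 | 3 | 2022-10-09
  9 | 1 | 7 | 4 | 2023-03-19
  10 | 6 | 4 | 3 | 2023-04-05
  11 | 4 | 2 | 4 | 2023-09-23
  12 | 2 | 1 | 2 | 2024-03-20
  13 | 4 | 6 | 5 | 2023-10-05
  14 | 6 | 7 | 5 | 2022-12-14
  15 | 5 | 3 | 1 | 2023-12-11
SELECT name, category FROM products WHERE category <> 'Audio'

Execution result:
name | category
Mouse | Accessories
Webcam | Electronics
Keyboard | Accessories
Laptop | Computing
Router | Electronics
Monitor | Computing
Phone | Electronics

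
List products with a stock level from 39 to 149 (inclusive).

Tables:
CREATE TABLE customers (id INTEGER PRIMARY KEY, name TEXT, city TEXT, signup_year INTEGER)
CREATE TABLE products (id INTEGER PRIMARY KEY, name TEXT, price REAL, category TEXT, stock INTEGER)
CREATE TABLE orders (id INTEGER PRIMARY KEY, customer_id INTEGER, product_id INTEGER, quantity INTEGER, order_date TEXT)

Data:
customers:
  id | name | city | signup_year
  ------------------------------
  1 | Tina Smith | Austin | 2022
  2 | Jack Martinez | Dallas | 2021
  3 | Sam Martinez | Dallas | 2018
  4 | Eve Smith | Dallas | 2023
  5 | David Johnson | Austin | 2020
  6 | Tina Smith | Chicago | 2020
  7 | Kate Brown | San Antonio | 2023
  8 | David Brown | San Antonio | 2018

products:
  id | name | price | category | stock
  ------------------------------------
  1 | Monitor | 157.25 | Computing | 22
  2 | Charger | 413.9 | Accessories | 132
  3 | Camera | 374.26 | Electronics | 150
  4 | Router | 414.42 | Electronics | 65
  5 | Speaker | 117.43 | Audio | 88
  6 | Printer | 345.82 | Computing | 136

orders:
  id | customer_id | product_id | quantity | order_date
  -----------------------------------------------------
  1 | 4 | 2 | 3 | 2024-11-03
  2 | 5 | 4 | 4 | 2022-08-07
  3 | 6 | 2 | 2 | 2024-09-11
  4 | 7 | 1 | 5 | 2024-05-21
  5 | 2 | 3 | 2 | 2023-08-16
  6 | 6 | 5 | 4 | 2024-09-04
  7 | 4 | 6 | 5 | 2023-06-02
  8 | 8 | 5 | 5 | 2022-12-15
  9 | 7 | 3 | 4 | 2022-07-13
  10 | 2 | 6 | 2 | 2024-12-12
SELECT name, stock FROM products WHERE stock BETWEEN 39 AND 149

Execution result:
name | stock
Charger | 132
Router | 65
Speaker | 88
Printer | 136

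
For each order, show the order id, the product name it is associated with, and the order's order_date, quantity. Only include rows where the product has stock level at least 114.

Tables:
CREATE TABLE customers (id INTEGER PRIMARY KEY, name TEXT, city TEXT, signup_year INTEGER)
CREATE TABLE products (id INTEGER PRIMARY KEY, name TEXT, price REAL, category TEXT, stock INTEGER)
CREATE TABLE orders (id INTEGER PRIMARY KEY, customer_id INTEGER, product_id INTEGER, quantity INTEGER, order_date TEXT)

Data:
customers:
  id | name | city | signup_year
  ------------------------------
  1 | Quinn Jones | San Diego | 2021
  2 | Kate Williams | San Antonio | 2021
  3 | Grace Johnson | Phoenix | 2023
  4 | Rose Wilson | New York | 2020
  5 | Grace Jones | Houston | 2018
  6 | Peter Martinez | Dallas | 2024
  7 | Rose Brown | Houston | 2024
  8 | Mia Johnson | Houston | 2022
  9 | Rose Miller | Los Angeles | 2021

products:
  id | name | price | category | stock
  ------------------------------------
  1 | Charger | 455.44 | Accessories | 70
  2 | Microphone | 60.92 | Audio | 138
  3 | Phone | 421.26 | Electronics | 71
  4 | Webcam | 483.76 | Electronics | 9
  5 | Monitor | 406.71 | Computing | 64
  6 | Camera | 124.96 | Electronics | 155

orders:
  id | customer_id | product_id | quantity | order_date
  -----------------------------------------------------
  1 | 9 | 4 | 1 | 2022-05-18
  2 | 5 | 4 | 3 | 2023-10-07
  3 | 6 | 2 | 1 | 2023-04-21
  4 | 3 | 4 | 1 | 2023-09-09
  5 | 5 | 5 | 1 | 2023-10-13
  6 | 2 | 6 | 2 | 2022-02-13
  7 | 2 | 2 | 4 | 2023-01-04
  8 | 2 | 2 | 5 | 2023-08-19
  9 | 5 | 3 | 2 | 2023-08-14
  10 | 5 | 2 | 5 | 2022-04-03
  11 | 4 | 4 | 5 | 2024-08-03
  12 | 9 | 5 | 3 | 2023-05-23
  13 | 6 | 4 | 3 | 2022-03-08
SELECT c.id, p.name AS product, c.order_date, c.quantity FROM orders c JOIN products p ON c.product_id = p.id WHERE p.stock >= 114

Execution result:
id | product | order_date | quantity
3 | Microphone | 2023-04-21 | 1
6 | Camera | 2022-02-13 | 2
7 | Microphone | 2023-01-04 | 4
8 | Microphone | 2023-08-19 | 5
10 | Microphone | 2022-04-03 | 5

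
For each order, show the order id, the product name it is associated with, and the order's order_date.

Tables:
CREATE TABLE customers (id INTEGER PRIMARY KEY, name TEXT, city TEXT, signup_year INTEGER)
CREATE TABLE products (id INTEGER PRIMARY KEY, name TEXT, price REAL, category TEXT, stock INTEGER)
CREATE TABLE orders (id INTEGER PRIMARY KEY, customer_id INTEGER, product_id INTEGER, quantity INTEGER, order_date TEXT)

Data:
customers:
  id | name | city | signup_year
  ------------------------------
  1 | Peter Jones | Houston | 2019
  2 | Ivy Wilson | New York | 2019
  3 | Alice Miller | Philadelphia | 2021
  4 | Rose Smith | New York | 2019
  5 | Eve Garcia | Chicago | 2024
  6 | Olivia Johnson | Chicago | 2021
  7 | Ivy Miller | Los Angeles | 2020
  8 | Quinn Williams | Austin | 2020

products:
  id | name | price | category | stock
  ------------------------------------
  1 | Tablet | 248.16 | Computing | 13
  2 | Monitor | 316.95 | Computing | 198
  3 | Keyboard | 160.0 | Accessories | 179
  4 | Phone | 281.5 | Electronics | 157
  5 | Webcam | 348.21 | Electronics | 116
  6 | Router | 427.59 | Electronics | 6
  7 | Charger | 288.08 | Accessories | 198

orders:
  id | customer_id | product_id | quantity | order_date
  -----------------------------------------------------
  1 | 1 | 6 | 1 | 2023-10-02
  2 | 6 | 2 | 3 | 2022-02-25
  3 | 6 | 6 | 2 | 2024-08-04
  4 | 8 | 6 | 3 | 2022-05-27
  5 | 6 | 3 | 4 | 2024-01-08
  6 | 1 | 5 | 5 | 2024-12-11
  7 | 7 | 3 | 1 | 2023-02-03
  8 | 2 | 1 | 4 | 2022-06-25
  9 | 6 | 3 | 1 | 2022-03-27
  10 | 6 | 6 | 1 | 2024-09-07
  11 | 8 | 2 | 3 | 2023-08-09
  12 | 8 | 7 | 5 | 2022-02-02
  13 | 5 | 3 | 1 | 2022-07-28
SELECT c.id, p.name AS product, c.order_date FROM orders c JOIN products p ON c.product_id = p.id

Execution result:
id | product | order_date
1 | Router | 2023-10-02
2 | Monitor | 2022-02-25
3 | Router | 2024-08-04
4 | Router | 2022-05-27
5 | Keyboard | 2024-01-08
6 | Webcam | 2024-12-11
7 | Keyboard | 2023-02-03
8 | Tablet | 2022-06-25
9 | Keyboard | 2022-03-27
10 | Router | 2024-09-07
11 | Monitor | 2023-08-09
12 | Charger | 2022-02-02
13 | Keyboard | 2022-07-28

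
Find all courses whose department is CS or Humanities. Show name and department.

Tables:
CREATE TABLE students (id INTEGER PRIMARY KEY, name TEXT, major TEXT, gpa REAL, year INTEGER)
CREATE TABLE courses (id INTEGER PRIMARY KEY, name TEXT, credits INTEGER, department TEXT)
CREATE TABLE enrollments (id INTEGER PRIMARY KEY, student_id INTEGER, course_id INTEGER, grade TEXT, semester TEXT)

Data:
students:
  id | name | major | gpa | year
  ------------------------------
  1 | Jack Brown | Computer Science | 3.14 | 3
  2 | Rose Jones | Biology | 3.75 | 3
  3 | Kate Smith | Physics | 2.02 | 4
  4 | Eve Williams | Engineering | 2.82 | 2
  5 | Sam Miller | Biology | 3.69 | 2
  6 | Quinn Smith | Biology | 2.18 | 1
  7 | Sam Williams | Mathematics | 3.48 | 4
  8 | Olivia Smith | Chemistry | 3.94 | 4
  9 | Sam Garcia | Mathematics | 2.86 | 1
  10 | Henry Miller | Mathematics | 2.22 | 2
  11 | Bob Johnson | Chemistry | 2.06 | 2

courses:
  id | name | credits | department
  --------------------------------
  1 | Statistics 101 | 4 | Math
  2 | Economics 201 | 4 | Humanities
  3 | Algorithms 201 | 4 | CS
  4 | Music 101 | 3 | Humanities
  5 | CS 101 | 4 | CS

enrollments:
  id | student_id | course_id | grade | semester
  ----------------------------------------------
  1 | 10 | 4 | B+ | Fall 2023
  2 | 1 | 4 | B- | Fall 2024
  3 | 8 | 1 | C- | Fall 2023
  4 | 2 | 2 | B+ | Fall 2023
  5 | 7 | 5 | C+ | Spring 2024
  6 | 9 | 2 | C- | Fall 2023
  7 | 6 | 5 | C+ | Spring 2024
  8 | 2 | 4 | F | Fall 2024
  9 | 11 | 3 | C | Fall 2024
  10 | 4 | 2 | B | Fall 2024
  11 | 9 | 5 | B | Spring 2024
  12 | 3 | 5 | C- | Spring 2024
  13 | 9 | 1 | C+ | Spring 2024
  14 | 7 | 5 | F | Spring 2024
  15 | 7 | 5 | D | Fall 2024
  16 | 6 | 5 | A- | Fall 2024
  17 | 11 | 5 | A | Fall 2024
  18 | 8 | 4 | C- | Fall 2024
SELECT name, department FROM courses WHERE department IN ('CS', 'Humanities')

Execution result:
name | department
Economics 201 | Humanities
Algorithms 201 | CS
Music 101 | Humanities
CS 101 | CS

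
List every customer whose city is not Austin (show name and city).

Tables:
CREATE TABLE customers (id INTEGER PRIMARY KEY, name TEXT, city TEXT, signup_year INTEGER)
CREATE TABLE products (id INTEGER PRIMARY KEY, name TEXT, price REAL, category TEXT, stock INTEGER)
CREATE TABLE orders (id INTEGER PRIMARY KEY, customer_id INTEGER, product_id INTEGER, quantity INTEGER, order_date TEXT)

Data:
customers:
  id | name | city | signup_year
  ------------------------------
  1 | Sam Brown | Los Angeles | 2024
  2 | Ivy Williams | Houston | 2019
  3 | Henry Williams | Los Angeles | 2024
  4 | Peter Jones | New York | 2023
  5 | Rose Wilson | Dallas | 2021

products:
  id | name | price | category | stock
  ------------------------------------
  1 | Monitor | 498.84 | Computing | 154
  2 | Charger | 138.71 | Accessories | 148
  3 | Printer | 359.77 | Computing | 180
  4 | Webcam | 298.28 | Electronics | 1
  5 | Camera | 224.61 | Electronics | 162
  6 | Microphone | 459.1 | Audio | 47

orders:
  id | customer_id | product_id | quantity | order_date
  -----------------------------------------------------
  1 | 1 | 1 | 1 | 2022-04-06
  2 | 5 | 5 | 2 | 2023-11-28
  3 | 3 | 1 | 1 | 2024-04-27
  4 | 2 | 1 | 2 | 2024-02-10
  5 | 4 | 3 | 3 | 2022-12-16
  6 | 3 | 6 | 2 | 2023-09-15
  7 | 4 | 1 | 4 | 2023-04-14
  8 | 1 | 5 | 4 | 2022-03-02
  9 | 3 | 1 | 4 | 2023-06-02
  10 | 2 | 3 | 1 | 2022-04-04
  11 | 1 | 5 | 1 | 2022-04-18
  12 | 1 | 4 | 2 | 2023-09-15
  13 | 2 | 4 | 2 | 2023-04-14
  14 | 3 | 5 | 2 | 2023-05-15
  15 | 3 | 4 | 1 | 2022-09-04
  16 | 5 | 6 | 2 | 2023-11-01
SELECT name, city FROM customers WHERE city <> 'Austin'

Execution result:
name | city
Sam Brown | Los Angeles
Ivy Williams | Houston
Henry Williams | Los Angeles
Peter Jones | New York
Rose Wilson | Dallas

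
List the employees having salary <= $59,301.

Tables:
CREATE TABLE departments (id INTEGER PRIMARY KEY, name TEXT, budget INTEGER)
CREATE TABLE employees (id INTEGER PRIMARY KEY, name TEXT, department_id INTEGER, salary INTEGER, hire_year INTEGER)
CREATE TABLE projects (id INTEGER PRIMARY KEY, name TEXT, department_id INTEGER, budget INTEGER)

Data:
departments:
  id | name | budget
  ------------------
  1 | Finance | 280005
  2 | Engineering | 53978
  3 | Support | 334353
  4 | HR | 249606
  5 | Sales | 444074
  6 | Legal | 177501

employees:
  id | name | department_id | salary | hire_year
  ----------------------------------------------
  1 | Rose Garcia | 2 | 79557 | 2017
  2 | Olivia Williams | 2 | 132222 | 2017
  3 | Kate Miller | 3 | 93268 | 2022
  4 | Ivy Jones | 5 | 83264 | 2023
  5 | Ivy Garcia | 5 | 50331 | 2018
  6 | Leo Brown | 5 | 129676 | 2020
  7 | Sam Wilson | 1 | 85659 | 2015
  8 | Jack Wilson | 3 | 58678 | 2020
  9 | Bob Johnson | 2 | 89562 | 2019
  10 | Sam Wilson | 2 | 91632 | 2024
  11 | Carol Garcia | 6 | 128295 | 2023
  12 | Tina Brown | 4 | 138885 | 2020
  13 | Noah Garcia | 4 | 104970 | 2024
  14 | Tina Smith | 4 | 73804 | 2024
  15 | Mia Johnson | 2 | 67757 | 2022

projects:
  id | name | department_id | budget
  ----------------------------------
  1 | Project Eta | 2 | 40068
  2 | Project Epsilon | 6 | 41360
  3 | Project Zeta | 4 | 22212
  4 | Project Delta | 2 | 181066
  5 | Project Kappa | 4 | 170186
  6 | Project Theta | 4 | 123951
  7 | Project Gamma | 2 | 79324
SELECT name, salary FROM employees WHERE salary <= 59301

Execution result:
name | salary
Ivy Garcia | 50331
Jack Wilson | 58678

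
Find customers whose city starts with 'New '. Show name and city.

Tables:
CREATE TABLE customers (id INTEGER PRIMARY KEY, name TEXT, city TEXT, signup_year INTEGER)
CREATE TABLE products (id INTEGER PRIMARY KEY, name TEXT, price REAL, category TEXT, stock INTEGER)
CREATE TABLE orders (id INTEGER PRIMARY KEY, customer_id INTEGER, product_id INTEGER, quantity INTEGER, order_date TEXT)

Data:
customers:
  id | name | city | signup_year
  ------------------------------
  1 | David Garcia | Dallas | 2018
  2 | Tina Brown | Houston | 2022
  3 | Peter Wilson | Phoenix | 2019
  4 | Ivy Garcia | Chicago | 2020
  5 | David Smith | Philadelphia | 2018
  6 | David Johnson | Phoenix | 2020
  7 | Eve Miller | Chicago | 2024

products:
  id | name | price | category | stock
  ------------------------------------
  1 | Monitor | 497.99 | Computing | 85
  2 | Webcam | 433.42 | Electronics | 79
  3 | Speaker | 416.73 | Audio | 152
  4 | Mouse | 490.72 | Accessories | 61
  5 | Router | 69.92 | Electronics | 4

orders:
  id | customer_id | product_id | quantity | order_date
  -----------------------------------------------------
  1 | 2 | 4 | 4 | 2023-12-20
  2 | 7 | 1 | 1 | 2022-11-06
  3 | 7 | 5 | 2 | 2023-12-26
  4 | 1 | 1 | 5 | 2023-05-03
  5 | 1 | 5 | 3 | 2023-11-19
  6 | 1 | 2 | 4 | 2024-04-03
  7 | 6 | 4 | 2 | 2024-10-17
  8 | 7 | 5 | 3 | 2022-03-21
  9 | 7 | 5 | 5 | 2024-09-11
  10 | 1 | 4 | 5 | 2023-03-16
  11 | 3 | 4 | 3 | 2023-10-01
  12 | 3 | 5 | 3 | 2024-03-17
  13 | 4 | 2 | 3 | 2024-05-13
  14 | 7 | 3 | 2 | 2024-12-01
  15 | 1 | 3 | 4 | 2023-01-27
SELECT name, city FROM customers WHERE city LIKE 'New %'

Execution result:
(no rows)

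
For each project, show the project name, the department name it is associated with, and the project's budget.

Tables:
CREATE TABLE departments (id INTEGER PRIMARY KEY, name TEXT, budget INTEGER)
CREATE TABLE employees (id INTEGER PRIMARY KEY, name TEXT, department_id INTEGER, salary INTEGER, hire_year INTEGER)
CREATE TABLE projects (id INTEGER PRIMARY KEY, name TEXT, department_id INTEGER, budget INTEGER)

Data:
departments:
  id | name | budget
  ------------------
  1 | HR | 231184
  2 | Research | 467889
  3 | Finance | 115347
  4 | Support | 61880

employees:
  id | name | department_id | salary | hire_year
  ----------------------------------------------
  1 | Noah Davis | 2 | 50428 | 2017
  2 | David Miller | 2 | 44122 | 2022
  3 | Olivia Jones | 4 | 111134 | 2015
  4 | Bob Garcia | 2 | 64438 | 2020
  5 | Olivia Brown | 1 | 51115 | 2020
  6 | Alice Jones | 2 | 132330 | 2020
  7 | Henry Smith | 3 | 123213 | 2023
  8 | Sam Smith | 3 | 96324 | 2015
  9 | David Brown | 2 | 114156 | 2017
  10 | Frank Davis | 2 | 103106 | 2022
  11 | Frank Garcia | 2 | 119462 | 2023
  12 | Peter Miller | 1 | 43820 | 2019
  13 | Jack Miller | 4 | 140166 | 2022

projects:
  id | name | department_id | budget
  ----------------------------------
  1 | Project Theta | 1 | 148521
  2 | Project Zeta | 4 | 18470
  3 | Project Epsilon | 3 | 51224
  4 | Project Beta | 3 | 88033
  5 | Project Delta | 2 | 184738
SELECT c.name, p.name AS department, c.budget FROM projects c JOIN departments p ON c.department_id = p.id

Execution result:
name | department | budget
Project Theta | HR | 148521
Project Zeta | Support | 18470
Project Epsilon | Finance | 51224
Project Beta | Finance | 88033
Project Delta | Research | 184738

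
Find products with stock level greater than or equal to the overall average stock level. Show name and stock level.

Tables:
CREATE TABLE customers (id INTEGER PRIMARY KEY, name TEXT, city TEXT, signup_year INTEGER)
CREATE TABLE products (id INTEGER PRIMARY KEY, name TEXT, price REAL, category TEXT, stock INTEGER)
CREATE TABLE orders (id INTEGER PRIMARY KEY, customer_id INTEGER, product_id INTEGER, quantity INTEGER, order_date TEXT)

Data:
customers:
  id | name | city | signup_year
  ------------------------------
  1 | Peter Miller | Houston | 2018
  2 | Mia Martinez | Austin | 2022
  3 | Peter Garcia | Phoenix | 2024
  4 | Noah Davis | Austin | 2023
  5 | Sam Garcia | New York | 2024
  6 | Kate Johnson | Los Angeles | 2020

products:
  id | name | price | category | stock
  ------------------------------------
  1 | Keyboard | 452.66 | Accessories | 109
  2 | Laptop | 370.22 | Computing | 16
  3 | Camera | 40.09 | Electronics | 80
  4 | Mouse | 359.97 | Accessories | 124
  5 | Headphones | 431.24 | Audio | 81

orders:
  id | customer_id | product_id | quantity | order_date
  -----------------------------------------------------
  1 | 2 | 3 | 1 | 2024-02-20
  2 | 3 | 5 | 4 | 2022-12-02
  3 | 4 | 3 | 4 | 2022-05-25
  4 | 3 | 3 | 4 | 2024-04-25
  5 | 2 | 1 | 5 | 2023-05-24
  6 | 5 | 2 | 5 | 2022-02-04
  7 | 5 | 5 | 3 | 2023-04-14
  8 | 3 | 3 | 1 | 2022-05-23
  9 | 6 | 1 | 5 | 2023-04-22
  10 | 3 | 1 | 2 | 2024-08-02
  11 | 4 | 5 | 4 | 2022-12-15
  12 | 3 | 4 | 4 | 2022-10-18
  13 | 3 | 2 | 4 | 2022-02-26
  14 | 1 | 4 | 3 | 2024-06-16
SELECT name, stock FROM products WHERE stock >= (SELECT AVG(stock) FROM products)

Execution result:
name | stock
Keyboard | 109
Mouse | 124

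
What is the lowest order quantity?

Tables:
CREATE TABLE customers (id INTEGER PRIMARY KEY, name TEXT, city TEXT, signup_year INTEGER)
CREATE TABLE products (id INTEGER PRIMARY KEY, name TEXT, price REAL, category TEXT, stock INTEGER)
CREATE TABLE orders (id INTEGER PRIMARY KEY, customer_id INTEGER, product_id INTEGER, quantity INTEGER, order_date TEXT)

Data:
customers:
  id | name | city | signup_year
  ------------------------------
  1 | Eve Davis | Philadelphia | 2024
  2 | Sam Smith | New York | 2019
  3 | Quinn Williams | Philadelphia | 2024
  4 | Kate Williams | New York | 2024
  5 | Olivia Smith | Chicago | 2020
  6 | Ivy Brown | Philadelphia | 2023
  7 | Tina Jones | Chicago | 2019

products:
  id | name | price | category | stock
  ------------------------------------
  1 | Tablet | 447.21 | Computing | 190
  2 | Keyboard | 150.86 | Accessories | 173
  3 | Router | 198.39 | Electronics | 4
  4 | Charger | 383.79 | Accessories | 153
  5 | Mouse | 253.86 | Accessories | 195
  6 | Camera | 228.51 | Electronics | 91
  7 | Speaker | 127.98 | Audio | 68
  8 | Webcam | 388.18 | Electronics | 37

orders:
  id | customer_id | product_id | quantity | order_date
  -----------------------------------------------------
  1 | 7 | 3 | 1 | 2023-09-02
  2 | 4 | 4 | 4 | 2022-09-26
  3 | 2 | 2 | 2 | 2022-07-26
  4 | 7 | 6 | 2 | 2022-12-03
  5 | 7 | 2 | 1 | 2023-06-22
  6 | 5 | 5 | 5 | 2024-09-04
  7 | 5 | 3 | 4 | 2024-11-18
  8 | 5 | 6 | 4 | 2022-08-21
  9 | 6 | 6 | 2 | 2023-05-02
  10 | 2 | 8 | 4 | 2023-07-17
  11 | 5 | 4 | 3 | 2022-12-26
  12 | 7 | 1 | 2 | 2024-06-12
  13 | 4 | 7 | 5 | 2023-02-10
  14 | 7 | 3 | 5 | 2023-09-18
SELECT MIN(quantity) FROM orders

Execution result:
1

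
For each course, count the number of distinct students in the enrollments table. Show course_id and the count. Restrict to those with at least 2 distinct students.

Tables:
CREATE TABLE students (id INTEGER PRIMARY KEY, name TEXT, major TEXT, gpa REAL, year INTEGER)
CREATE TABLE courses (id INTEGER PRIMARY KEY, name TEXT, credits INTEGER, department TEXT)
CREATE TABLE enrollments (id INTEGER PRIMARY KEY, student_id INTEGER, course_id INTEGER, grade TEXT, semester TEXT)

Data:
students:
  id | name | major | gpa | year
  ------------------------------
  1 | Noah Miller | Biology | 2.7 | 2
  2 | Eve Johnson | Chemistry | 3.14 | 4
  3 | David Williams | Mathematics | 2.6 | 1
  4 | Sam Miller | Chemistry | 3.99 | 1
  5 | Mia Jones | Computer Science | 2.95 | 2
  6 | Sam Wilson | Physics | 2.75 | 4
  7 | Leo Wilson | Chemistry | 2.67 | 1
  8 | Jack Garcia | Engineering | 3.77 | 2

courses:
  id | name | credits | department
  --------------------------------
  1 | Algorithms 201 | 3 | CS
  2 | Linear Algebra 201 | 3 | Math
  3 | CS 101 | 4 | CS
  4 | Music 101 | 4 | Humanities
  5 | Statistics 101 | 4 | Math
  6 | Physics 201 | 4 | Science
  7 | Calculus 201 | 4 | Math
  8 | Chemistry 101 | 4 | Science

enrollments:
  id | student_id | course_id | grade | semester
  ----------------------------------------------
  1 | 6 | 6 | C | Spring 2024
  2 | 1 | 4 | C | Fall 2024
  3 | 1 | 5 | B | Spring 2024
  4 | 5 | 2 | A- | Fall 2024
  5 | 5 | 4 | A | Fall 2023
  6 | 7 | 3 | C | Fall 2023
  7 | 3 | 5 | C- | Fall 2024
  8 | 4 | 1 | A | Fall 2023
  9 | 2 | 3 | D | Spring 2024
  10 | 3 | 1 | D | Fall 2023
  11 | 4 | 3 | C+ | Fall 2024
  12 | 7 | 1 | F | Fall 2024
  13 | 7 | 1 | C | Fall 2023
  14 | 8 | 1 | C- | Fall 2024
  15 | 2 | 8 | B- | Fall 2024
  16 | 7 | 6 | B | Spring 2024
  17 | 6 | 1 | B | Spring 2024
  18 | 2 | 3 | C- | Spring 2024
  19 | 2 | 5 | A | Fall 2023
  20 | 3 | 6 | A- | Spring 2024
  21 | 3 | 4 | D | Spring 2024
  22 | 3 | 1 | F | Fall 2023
SELECT course_id, COUNT(DISTINCT student_id) AS distinct_student_count FROM enrollments GROUP BY course_id HAVING COUNT(DISTINCT student_id) >= 2

Execution result:
course_id | distinct_student_count
1 | 5
3 | 3
4 | 3
5 | 3
6 | 3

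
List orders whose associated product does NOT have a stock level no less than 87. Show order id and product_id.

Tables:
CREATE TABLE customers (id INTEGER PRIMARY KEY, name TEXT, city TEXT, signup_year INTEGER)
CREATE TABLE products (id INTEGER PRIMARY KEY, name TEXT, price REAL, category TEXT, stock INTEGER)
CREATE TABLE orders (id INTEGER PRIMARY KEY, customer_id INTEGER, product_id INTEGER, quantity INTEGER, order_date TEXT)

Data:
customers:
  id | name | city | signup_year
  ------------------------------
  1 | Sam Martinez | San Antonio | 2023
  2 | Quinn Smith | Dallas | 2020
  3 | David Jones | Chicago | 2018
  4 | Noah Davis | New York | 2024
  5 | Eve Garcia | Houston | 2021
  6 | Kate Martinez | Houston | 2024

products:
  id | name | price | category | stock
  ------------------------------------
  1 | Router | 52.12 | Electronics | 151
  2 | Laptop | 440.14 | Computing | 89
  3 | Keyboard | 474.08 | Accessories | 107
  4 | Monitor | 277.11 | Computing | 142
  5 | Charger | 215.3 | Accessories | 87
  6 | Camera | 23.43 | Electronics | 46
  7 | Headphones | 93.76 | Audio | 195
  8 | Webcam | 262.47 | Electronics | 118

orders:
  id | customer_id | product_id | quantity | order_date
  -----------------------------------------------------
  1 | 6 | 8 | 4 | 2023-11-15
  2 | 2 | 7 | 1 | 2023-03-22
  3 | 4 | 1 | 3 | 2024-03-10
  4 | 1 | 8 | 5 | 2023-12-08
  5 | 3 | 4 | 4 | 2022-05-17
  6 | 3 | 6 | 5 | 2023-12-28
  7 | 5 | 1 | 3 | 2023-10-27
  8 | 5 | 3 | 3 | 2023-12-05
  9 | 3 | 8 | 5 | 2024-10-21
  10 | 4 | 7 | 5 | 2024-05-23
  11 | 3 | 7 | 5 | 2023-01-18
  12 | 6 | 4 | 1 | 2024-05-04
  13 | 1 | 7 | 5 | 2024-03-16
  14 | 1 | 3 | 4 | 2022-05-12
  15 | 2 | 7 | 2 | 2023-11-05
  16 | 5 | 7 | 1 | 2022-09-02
SELECT id, product_id FROM orders WHERE product_id NOT IN (SELECT id FROM products WHERE stock >= 87)

Execution result:
id | product_id
6 | 6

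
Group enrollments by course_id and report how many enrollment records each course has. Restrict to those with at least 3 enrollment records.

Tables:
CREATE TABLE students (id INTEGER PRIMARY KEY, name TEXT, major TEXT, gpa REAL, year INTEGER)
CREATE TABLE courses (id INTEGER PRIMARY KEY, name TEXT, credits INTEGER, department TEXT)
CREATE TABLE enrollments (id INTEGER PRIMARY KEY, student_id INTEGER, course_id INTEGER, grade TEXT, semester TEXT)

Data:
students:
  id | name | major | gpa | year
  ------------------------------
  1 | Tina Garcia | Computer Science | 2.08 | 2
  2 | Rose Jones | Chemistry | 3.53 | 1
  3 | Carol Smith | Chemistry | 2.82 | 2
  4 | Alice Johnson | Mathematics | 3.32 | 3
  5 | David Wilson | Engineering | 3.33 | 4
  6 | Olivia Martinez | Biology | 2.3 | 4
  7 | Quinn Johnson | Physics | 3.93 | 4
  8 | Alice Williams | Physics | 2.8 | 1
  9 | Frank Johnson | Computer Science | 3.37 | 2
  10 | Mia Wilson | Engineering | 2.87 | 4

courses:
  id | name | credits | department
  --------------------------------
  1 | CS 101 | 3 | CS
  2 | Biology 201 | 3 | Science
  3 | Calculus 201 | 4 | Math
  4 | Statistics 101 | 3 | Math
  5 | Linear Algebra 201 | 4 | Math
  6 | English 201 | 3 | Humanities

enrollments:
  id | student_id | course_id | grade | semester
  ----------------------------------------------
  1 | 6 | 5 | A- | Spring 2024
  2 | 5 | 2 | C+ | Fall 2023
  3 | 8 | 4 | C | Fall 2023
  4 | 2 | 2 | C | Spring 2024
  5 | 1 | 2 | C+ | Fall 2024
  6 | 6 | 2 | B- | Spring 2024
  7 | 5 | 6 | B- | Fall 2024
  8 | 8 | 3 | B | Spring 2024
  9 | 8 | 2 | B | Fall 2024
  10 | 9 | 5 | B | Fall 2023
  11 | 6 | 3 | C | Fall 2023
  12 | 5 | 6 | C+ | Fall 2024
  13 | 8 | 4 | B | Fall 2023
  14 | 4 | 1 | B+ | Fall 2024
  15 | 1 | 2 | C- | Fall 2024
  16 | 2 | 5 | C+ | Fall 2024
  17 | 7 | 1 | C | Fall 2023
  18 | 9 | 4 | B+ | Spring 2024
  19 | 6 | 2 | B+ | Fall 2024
SELECT course_id, COUNT(*) AS enrollment_count FROM enrollments GROUP BY course_id HAVING COUNT(*) >= 3

Execution result:
course_id | enrollment_count
2 | 7
4 | 3
5 | 3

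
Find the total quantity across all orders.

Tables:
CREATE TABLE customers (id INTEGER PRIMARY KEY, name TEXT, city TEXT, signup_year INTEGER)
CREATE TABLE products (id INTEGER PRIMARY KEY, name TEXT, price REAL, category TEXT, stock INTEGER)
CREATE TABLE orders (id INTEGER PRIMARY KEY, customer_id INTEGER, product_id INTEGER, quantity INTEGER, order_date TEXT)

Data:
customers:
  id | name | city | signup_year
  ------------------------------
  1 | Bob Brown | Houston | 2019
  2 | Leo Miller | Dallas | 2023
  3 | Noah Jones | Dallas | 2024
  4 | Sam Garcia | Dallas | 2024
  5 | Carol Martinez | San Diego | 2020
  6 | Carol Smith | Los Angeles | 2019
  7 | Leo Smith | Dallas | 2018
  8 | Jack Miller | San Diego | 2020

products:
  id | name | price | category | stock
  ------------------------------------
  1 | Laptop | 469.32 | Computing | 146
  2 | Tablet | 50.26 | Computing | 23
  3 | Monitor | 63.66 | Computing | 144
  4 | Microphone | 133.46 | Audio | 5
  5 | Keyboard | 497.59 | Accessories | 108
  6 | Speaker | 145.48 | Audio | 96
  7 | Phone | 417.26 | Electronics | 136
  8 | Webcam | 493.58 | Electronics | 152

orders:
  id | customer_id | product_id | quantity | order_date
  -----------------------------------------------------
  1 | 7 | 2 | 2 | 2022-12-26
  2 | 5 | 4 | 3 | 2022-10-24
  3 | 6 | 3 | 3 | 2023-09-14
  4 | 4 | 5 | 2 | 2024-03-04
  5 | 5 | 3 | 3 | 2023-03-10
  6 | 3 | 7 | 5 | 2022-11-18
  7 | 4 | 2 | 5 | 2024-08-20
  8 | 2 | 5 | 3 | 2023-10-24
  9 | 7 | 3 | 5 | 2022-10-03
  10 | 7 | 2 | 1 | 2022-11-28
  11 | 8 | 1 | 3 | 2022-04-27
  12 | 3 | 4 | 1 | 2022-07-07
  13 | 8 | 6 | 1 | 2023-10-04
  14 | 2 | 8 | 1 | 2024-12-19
SELECT SUM(quantity) FROM orders

Execution result:
38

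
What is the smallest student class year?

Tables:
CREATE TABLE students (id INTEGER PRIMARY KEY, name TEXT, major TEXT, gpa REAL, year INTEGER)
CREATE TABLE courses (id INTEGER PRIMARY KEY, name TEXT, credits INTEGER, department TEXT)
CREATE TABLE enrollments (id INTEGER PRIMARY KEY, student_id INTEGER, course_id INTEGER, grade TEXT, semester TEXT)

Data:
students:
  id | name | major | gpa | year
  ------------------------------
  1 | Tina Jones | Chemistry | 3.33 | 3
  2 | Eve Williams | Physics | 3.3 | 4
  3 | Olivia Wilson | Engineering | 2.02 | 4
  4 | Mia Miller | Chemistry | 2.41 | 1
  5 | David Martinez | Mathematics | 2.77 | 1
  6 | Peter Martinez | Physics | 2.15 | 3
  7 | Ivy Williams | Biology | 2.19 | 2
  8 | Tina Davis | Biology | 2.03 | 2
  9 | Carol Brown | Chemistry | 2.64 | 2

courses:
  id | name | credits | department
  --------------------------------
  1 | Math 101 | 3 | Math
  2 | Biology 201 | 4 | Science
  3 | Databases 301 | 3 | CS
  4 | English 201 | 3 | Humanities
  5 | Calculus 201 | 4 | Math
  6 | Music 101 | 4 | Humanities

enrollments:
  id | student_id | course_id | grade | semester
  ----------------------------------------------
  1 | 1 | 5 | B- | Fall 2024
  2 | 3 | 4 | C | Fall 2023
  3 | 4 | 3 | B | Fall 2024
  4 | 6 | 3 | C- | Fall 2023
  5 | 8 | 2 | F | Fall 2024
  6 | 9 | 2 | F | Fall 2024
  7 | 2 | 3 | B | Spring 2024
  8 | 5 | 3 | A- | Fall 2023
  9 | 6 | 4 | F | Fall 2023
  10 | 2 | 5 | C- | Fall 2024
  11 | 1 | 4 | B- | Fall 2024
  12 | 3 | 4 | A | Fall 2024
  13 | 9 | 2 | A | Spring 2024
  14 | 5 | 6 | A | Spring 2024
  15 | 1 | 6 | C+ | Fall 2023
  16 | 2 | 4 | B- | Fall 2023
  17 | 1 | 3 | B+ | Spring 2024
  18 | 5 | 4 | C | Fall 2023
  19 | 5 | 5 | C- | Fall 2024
SELECT MIN(year) FROM students

Execution result:
1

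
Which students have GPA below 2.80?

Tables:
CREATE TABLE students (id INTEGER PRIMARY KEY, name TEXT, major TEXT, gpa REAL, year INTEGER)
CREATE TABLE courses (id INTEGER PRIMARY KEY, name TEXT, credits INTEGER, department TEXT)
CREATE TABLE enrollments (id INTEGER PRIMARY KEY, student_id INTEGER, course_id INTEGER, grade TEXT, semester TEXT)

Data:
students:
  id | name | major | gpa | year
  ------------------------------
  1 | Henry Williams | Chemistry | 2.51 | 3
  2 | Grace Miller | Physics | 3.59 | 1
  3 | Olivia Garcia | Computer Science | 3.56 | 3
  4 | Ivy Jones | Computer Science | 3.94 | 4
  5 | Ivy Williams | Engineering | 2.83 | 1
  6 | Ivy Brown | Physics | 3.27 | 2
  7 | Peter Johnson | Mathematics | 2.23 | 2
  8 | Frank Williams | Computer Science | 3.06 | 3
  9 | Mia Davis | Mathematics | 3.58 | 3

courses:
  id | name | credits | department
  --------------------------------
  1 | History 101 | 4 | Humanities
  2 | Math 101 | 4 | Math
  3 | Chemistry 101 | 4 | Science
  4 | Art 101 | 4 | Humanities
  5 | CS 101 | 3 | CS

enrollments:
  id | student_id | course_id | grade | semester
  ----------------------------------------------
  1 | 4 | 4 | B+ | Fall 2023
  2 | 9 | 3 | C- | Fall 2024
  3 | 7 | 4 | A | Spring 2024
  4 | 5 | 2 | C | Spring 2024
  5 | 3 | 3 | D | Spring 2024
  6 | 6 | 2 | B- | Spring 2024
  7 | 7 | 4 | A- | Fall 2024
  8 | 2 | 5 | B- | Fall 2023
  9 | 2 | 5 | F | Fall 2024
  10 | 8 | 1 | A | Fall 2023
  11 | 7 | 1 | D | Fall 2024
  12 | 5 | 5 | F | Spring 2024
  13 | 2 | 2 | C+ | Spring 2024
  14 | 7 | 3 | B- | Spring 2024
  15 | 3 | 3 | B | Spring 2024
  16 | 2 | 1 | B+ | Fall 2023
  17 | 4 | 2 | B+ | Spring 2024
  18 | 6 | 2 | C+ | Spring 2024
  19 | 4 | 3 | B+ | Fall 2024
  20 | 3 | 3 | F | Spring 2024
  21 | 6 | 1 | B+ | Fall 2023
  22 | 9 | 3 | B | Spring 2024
SELECT name, gpa FROM students WHERE gpa < 2.8

Execution result:
name | gpa
Henry Williams | 2.51
Peter Johnson | 2.23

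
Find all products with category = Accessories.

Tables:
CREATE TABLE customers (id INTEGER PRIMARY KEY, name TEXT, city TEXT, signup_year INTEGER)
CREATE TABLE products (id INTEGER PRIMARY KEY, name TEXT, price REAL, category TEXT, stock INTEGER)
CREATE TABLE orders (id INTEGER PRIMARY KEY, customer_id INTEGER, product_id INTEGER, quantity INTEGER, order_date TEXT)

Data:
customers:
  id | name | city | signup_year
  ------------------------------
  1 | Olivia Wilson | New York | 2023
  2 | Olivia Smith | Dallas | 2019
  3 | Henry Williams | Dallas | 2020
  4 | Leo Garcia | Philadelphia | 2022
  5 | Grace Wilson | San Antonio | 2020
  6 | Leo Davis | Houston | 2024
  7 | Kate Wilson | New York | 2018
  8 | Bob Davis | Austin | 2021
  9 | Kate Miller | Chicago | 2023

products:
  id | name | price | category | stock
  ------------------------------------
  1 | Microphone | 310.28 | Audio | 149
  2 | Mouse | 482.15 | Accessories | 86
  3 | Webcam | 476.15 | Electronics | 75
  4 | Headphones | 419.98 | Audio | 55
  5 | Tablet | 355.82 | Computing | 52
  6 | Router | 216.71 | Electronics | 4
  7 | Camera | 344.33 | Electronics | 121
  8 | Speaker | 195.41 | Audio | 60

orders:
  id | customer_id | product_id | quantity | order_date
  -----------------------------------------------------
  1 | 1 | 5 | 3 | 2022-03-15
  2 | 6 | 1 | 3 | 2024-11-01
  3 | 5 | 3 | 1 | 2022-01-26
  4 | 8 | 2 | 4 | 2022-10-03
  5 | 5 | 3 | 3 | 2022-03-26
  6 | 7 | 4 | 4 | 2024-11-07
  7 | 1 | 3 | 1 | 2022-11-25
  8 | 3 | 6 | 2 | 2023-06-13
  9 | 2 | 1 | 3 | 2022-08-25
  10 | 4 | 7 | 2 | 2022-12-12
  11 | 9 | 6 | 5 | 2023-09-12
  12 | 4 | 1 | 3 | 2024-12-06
SELECT name, category FROM products WHERE category = 'Accessories'

Execution result:
name | category
Mouse | Accessories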